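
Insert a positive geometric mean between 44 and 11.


GM = √(44×11) = √484 = 22

GM = 22


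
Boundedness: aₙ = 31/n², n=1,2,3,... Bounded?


a₁ = 31, a₂ = 31/4, a₃ = 31/9, ...
0 < aₙ ≤ 31 for all n ≥ 1
The sequence IS bounded

Bounded (0 < aₙ ≤ 31)


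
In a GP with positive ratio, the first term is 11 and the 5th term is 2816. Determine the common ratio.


r^(n-1) = aₙ/a₁
r^4 = 2816/11 = 256
r = 256^(1/4)
= ±4; taking r > 0 gives r = 4

r = 4


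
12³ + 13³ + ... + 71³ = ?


Σₖ₌12^71 k³ = [71·72/2]² − [11·12/2]²
= 6533136 − 4356 = 6528780

Σk³ = 6528780


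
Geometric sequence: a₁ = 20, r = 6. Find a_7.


aₙ = a₁·r^(n-1)
= 20×6^6
= 20×46656
= 933120

a_7 = 933120


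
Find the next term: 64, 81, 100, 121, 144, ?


Pattern: perfect squares: n²
Terms: 64, 81, 100, 121, 144
Next term = 169

Next term = 169


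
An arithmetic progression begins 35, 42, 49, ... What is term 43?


aₙ = a₁ + (n-1)d
= 35 + (43-1)×7
= 35 + 294
= 329

a_43 = 329


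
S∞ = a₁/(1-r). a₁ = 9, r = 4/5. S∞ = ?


S∞ = a₁/(1-r) = 9/(1 - 4/5)
= 9/(1/5)
= 45

S∞ = 45


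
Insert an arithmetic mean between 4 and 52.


AM = (4 + 52)/2 = 56/2 = 28

AM = 28


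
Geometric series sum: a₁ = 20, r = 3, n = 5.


Sₙ = 20×(3^5 - 1)/(3 - 1)
= 20×(243 - 1)/2
= 20×242/2
= 2420

S_5 = 2420


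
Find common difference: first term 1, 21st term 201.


d = (aₙ - a₁)/(n-1)
= (201 - 1)/(21-1)
= 200/20 = 10

d = 10


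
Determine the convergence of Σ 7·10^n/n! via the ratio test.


aₙ = 7·10^n/n!
a_{n+1}/aₙ = 10^(n+1)/(n+1)! × n!/10^n  (constant 7 cancels)
= 10/(n+1)
L = lim(n→∞) 10/(n+1) = 0
L < 1 → series CONVERGES

Converges (ratio test: L = 0 < 1)


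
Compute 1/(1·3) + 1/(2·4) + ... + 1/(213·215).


1/(k(k+2)) = (1/2)·(1/k - 1/(k+2)) (partial fractions)
Telescoping: Σ = (1/2)·(1 + 1/2 - 1/214 - 1/215) = 34293/46010

Sum = 34293/46010


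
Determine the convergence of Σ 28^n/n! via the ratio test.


aₙ = 28^n/n!
a_{n+1}/aₙ = 28^(n+1)/(n+1)! × n!/28^n
= 28/(n+1)
L = lim(n→∞) 28/(n+1) = 0
L < 1 → series CONVERGES

Converges (ratio test: L = 0 < 1)


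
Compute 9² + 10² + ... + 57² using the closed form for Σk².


Σₖ₌9^57 k² = Σₖ₌₁^57 k² − Σₖ₌₁^8 k²
= 57·58·115/6 − 8·9·17/6
= 63365 − 204 = 63161

Σk² = 63161


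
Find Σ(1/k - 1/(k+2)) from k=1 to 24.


Telescoping with gap 2: two head and two tail terms survive.
= (1 + 1/2) - (1/25 + 1/26)
= 3/2 - 1/25 - 1/26 = 462/325

Sum = 462/325


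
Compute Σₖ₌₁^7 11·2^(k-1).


Sₙ = 11×(2^7 - 1)/(2 - 1)
= 11×(128 - 1)/1
= 11×127/1
= 1397

S_7 = 1397


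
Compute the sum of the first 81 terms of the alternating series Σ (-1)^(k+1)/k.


S = 1 - 1/2 + 1/3 - 1/4 + 1/5 - 1/6 + 1/7 - 1/8 ± ...
= 0.6993
(Full series converges to +ln(2) ≈ +0.6931)

S_81 = 0.6993


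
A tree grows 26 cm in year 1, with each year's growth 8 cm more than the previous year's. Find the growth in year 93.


aₙ = a₁ + (n-1)d
= 26 + (93-1)×8
= 26 + 736
= 762

a_93 = 762


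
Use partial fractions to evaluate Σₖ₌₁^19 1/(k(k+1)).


1/(k(k+1)) = 1/k - 1/(k+1) (partial fractions)
Telescoping: Σ = 1 - 1/20 = 19/20

Sum = 19/20


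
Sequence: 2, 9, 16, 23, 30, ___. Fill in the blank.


Pattern: arithmetic (d=7)
Terms: 2, 9, 16, 23, 30
Next term = 37

Next term = 37


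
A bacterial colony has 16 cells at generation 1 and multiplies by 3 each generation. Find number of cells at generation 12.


aₙ = a₁·r^(n-1)
= 16×3^11
= 16×177147
= 2834352

a_12 = 2834352


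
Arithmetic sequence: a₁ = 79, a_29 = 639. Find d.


d = (aₙ - a₁)/(n-1)
= (639 - 79)/(29-1)
= 560/28 = 20

d = 20


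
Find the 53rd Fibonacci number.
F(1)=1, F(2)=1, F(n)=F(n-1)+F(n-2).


Fibonacci sequence: 1, 1, 2, 3, 5, 8, 13, 21, 34, 55, 89, ...
F(53) = 53316291173

F(53) = 53316291173


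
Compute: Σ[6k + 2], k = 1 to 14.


Σ(6k+2) = 6·Σk + 2·n
= 6·105 + 2·14
= 630 + 28 = 658

Σ = 658


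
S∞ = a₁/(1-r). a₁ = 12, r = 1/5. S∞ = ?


S∞ = a₁/(1-r) = 12/(1 - 1/5)
= 12/(4/5)
= 15

S∞ = 15


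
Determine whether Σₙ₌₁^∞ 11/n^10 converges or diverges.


p-series test: Σ c/n^p converges if p > 1, diverges if p ≤ 1 (constant c > 0 doesn't affect convergence).
p = 10
10 > 1 → CONVERGES

Converges (p = 10 > 1)


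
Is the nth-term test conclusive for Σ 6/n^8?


lim(n→∞) 6/n^8 = 0
lim aₙ = 0 → nth-term test is INCONCLUSIVE
(Need other tests; this is actually a convergent p-series with p=8 > 1)

Inconclusive (lim aₙ = 0; need another test)


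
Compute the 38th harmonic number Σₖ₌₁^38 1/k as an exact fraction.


H_38 = 1/1 + 1/2 + 1/3 + ... + 1/38
= 2053580969474233/485721041551200
≈ 4.2279

H_38 = 2053580969474233/485721041551200 ≈ 4.2279


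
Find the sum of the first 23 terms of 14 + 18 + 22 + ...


aₙ = 14 + (23-1)×4 = 102
Sₙ = n(a₁+aₙ)/2 = 23×(14+102)/2
= 23×116/2 = 1334

S_23 = 1334


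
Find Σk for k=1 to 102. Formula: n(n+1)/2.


n(n+1)/2 = 102×103/2 = 10506/2 = 5253

Σk = 5253


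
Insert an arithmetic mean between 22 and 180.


AM = (22 + 180)/2 = 202/2 = 101

AM = 101


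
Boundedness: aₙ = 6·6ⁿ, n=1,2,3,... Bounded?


aₙ = 6·6ⁿ → as n→∞, aₙ→∞ (since base 6 > 1)
No finite upper bound exists
The sequence is UNBOUNDED

Unbounded (aₙ → ∞ as n → ∞)


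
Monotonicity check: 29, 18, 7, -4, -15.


Differences: -11, -11, -11, -11
All differences < 0 → strictly DECREASING

Monotonically decreasing


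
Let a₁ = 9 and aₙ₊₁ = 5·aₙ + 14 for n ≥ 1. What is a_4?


Computing step by step:
a_1 = 9
a_2 = 59
a_3 = 309
a_4 = 1559


a_4 = 1559


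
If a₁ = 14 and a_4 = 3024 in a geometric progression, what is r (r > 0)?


r^(n-1) = aₙ/a₁
r^3 = 3024/14 = 216
r = 216^(1/3)
= 6

r = 6


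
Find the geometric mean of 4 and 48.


GM = √(4×48) = √192 = 13.8564

GM = 13.8564


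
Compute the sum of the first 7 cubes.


n(n+1)/2 = 7×8/2 = 28
Σk³ = 28² = 784

Σk³ = 784


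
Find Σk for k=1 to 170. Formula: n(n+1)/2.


n(n+1)/2 = 170×171/2 = 29070/2 = 14535

Σk = 14535


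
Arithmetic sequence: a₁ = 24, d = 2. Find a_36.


aₙ = a₁ + (n-1)d
= 24 + (36-1)×2
= 24 + 70
= 94

a_36 = 94


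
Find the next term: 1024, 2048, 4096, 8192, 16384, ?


Pattern: powers of 2: 2ⁿ
Terms: 1024, 2048, 4096, 8192, 16384
Next term = 32768

Next term = 32768


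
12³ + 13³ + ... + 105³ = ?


Σₖ₌12^105 k³ = [105·106/2]² − [11·12/2]²
= 30969225 − 4356 = 30964869

Σk³ = 30964869


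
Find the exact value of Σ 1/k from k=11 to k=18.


Σₖ₌11^18 1/k = 1/11 + 1/12 + 1/13 + 1/14 + 1/15 + 1/16 + 1/17 + 1/18
= 6936481/12252240
≈ 0.5661

Sum = 6936481/12252240 ≈ 0.5661


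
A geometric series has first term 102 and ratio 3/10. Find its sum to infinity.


S∞ = a₁/(1-r) = 102/(1 - 3/10)
= 102/(7/10)
= 1020/7

S∞ = 1020/7


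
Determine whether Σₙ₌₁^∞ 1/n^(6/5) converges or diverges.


p-series test: Σ c/n^p converges if p > 1, diverges if p ≤ 1 (constant c > 0 doesn't affect convergence).
p = 6/5
6/5 > 1 → CONVERGES

Converges (p = 6/5 > 1)


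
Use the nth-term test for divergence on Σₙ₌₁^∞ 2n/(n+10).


lim(n→∞) 2n/(n+10) = 2/1 = 2  (divide numerator and denominator by n)
lim aₙ = 2 ≠ 0 → series DIVERGES

Diverges (lim aₙ = 2 ≠ 0)


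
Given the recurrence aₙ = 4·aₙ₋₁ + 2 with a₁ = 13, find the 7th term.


Computing step by step:
a_1 = 13
a_2 = 54
a_3 = 218
a_4 = 874
a_5 = 3498
a_6 = 13994
a_7 = 55978


a_7 = 55978


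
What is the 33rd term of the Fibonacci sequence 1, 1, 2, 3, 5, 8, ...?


Fibonacci sequence: 1, 1, 2, 3, 5, 8, 13, 21, 34, 55, 89, ...
F(33) = 3524578

F(33) = 3524578


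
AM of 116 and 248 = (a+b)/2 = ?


AM = (116 + 248)/2 = 364/2 = 182

AM = 182


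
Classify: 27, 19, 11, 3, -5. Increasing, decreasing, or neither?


Differences: -8, -8, -8, -8
All differences < 0 → strictly DECREASING

Monotonically decreasing


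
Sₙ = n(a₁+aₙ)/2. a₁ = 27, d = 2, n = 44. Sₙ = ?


aₙ = 27 + (44-1)×2 = 113
Sₙ = n(a₁+aₙ)/2 = 44×(27+113)/2
= 44×140/2 = 3080

S_44 = 3080


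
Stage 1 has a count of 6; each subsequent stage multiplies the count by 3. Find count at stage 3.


aₙ = a₁·r^(n-1)
= 6×3^2
= 6×9
= 54

a_3 = 54


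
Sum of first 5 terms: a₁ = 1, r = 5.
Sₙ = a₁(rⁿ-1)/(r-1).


Sₙ = 1×(5^5 - 1)/(5 - 1)
= 1×(3125 - 1)/4
= 1×3124/4
= 781

S_5 = 781


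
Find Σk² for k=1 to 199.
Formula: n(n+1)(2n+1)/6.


n = 199
n(n+1)(2n+1)/6 = 199×200×399/6
= 15880200/6 = 2646700

Σk² = 2646700


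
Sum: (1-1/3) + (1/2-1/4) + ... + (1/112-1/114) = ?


Telescoping with gap 2: two head and two tail terms survive.
= (1 + 1/2) - (1/113 + 1/114)
= 3/2 - 1/113 - 1/114 = 9548/6441

Sum = 9548/6441


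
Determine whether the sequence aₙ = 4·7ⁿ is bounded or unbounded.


aₙ = 4·7ⁿ → as n→∞, aₙ→∞ (since base 7 > 1)
No finite upper bound exists
The sequence is UNBOUNDED

Unbounded (aₙ → ∞ as n → ∞)


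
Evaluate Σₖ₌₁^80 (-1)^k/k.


S = -1 + 1/2 - 1/3 + 1/4 - 1/5 + 1/6 - 1/7 + 1/8 ± ...
= -0.6869
(Full series converges to -ln(2) ≈ -0.6931)

S_80 = -0.6869


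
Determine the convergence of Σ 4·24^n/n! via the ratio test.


aₙ = 4·24^n/n!
a_{n+1}/aₙ = 24^(n+1)/(n+1)! × n!/24^n  (constant 4 cancels)
= 24/(n+1)
L = lim(n→∞) 24/(n+1) = 0
L < 1 → series CONVERGES

Converges (ratio test: L = 0 < 1)


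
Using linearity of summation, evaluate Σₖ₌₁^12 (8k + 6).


Σ(8k+6) = 8·Σk + 6·n
= 8·78 + 6·12
= 624 + 72 = 696

Σ = 696


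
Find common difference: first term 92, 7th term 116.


d = (aₙ - a₁)/(n-1)
= (116 - 92)/(7-1)
= 24/6 = 4

d = 4


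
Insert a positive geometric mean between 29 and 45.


GM = √(29×45) = √1305 = 36.1248

GM = 36.1248


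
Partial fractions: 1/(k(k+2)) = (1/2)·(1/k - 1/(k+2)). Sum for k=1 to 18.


1/(k(k+2)) = (1/2)·(1/k - 1/(k+2)) (partial fractions)
Telescoping: Σ = (1/2)·(1 + 1/2 - 1/19 - 1/20) = 531/760

Sum = 531/760


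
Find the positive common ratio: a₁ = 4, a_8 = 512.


r^(n-1) = aₙ/a₁
r^7 = 512/4 = 128
r = 128^(1/7)
= 2

r = 2


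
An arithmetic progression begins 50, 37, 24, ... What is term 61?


aₙ = a₁ + (n-1)d
= 50 + (61-1)×-13
= 50 - 780
= -730

a_61 = -730


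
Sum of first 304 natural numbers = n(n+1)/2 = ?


n(n+1)/2 = 304×305/2 = 92720/2 = 46360

Σk = 46360


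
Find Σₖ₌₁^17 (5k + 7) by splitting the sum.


Σ(5k+7) = 5·Σk + 7·n
= 5·153 + 7·17
= 765 + 119 = 884

Σ = 884


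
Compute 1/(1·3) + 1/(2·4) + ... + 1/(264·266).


1/(k(k+2)) = (1/2)·(1/k - 1/(k+2)) (partial fractions)
Telescoping: Σ = (1/2)·(1 + 1/2 - 1/265 - 1/266) = 26301/35245

Sum = 26301/35245


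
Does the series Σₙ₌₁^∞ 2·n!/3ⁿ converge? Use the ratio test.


aₙ = 2·n!/3^n
a_{n+1}/aₙ = (n+1)!/3^(n+1) × 3^n/n!  (constant 2 cancels)
= (n+1)/3
L = lim(n→∞) (n+1)/3 = ∞
L > 1 → series DIVERGES

Diverges (ratio test: L = ∞ > 1)


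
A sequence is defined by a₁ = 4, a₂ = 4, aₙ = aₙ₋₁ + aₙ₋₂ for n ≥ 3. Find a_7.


Computing iteratively: 4, 4, 8, 12, 20, 32, 52
a_7 = 52

a_7 = 52


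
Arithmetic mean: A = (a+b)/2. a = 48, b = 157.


AM = (48 + 157)/2 = 205/2 = 102.5

AM = 102.5


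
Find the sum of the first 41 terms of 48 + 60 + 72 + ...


aₙ = 48 + (41-1)×12 = 528
Sₙ = n(a₁+aₙ)/2 = 41×(48+528)/2
= 41×576/2 = 11808

S_41 = 11808


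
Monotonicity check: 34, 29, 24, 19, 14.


Differences: -5, -5, -5, -5
All differences < 0 → strictly DECREASING

Monotonically decreasing


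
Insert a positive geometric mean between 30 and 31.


GM = √(30×31) = √930 = 30.4959

GM = 30.4959


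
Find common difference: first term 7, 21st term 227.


d = (aₙ - a₁)/(n-1)
= (227 - 7)/(21-1)
= 220/20 = 11

d = 11


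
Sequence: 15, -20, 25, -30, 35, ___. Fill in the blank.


Pattern: alternating sign, magnitude arithmetic (d=5)
Terms: 15, -20, 25, -30, 35
Next term = -40

Next term = -40


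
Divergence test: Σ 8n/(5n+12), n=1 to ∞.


lim(n→∞) 8n/(5n+12) = 8/5 = 8/5  (divide numerator and denominator by n)
lim aₙ = 8/5 ≠ 0 → series DIVERGES

Diverges (lim aₙ = 8/5 ≠ 0)


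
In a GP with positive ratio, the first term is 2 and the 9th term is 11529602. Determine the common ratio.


r^(n-1) = aₙ/a₁
r^8 = 11529602/2 = 5764801
r = 5764801^(1/8)
= ±7; taking r > 0 gives r = 7

r = 7


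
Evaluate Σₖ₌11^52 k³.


Σₖ₌11^52 k³ = [52·53/2]² − [10·11/2]²
= 1898884 − 3025 = 1895859

Σk³ = 1895859


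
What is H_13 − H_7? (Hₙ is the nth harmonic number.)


Σₖ₌8^13 1/k = 1/8 + 1/9 + 1/10 + 1/11 + 1/12 + 1/13
= 30233/51480
≈ 0.5873

Sum = 30233/51480 ≈ 0.5873


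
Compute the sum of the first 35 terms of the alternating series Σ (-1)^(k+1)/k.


S = 1 - 1/2 + 1/3 - 1/4 + 1/5 - 1/6 + 1/7 - 1/8 ± ...
= 0.7072
(Full series converges to +ln(2) ≈ +0.6931)

S_35 = 0.7072


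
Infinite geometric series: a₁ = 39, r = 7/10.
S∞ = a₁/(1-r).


S∞ = a₁/(1-r) = 39/(1 - 7/10)
= 39/(3/10)
= 130

S∞ = 130


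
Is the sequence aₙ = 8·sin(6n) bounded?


For all n, -1 ≤ sin(6n) ≤ 1, so -8 ≤ 8·sin(6n) ≤ 8
Lower bound: -8, Upper bound: 8
The sequence IS bounded

Bounded (-8 ≤ aₙ ≤ 8)


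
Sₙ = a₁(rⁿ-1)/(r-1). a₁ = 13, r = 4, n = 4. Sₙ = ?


Sₙ = 13×(4^4 - 1)/(4 - 1)
= 13×(256 - 1)/3
= 13×255/3
= 1105

S_4 = 1105


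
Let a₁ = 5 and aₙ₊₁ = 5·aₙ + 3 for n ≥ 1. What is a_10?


Computing step by step:
a_1 = 5
a_2 = 28
a_3 = 143
a_4 = 718
a_5 = 3593
a_6 = 17968
a_7 = 89843
a_8 = 449218
a_9 = 2246093
a_10 = 11230468


a_10 = 11230468


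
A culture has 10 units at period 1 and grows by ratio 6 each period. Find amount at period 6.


aₙ = a₁·r^(n-1)
= 10×6^5
= 10×7776
= 77760

a_6 = 77760


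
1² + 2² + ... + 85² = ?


n = 85
n(n+1)(2n+1)/6 = 85×86×171/6
= 1250010/6 = 208335

Σk² = 208335


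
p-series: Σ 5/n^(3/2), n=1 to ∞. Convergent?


p-series test: Σ c/n^p converges if p > 1, diverges if p ≤ 1 (constant c > 0 doesn't affect convergence).
p = 3/2
3/2 > 1 → CONVERGES

Converges (p = 3/2 > 1)


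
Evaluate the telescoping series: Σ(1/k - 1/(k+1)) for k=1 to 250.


Telescoping: adjacent terms cancel.
= 1/1 - 1/251
= 1 - 1/251 = 250/251

Sum = 250/251


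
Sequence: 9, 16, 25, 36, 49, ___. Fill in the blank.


Pattern: perfect squares: n²
Terms: 9, 16, 25, 36, 49
Next term = 64

Next term = 64


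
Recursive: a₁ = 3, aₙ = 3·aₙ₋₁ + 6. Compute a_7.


Computing step by step:
a_1 = 3
a_2 = 15
a_3 = 51
a_4 = 159
a_5 = 483
a_6 = 1455
a_7 = 4371


a_7 = 4371


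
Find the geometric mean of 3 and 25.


GM = √(3×25) = √75 = 8.6603

GM = 8.6603


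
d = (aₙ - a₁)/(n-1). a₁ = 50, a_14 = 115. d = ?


d = (aₙ - a₁)/(n-1)
= (115 - 50)/(14-1)
= 65/13 = 5

d = 5


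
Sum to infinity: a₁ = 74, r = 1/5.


S∞ = a₁/(1-r) = 74/(1 - 1/5)
= 74/(4/5)
= 185/2

S∞ = 185/2


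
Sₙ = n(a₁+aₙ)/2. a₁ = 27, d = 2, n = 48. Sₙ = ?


aₙ = 27 + (48-1)×2 = 121
Sₙ = n(a₁+aₙ)/2 = 48×(27+121)/2
= 48×148/2 = 3552

S_48 = 3552


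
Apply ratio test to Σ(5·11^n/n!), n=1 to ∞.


aₙ = 5·11^n/n!
a_{n+1}/aₙ = 11^(n+1)/(n+1)! × n!/11^n  (constant 5 cancels)
= 11/(n+1)
L = lim(n→∞) 11/(n+1) = 0
L < 1 → series CONVERGES

Converges (ratio test: L = 0 < 1)


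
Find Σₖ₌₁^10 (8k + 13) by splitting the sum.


Σ(8k+13) = 8·Σk + 13·n
= 8·55 + 13·10
= 440 + 130 = 570

Σ = 570


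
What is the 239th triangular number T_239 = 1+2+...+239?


n(n+1)/2 = 239×240/2 = 57360/2 = 28680

Σk = 28680


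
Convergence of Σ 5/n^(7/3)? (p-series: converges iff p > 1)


p-series test: Σ c/n^p converges if p > 1, diverges if p ≤ 1 (constant c > 0 doesn't affect convergence).
p = 7/3
7/3 > 1 → CONVERGES

Converges (p = 7/3 > 1)


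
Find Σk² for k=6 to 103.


Σₖ₌6^103 k² = Σₖ₌₁^103 k² − Σₖ₌₁^5 k²
= 103·104·207/6 − 5·6·11/6
= 369564 − 55 = 369509

Σk² = 369509


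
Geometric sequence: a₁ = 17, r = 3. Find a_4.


aₙ = a₁·r^(n-1)
= 17×3^3
= 17×27
= 459

a_4 = 459


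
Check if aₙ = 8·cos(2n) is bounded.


For all n, -1 ≤ cos(2n) ≤ 1, so -8 ≤ 8·cos(2n) ≤ 8
Lower bound: -8, Upper bound: 8
The sequence IS bounded

Bounded (-8 ≤ aₙ ≤ 8)


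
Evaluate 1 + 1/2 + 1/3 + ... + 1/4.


H_4 = 1/1 + 1/2 + 1/3 + 1/4
= 25/12
≈ 2.0833

H_4 = 25/12 ≈ 2.0833


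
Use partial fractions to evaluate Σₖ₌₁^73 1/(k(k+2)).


1/(k(k+2)) = (1/2)·(1/k - 1/(k+2)) (partial fractions)
Telescoping: Σ = (1/2)·(1 + 1/2 - 1/74 - 1/75) = 2044/2775

Sum = 2044/2775


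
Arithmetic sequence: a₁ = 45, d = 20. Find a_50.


aₙ = a₁ + (n-1)d
= 45 + (50-1)×20
= 45 + 980
= 1025

a_50 = 1025


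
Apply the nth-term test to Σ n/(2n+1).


lim(n→∞) n/(2n+1) = 1/2 = 1/2  (divide numerator and denominator by n)
lim aₙ = 1/2 ≠ 0 → series DIVERGES

Diverges (lim aₙ = 1/2 ≠ 0)


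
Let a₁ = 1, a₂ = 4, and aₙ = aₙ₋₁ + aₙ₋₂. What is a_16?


Computing iteratively: 1, 4, 5, 9, 14, 23, 37, 60, 97, 157, 254, 411, ...
a_16 = 2817

a_16 = 2817


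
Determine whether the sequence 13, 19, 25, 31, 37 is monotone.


Differences: 6, 6, 6, 6
All differences > 0 → strictly INCREASING

Monotonically increasing


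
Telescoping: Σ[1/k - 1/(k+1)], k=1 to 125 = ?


Telescoping: adjacent terms cancel.
= 1/1 - 1/126
= 1 - 1/126 = 125/126

Sum = 125/126


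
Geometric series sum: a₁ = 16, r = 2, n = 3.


Sₙ = 16×(2^3 - 1)/(2 - 1)
= 16×(8 - 1)/1
= 16×7/1
= 112

S_3 = 112


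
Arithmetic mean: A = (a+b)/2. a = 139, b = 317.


AM = (139 + 317)/2 = 456/2 = 228

AM = 228


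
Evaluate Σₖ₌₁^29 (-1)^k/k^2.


S = -1 + 1/4 - 1/9 + 1/16 - 1/25 + 1/36 - 1/49 + 1/64 ± ...
= -0.823
(Full series converges to -π²/12 ≈ -0.8225)

S_29 = -0.823


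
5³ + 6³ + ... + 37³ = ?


Σₖ₌5^37 k³ = [37·38/2]² − [4·5/2]²
= 494209 − 100 = 494109

Σk³ = 494109


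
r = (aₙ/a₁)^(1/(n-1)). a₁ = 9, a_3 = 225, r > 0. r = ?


r^(n-1) = aₙ/a₁
r^2 = 225/9 = 25
r = 25^(1/2)
= ±5; taking r > 0 gives r = 5

r = 5


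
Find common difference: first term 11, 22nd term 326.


d = (aₙ - a₁)/(n-1)
= (326 - 11)/(22-1)
= 315/21 = 15

d = 15


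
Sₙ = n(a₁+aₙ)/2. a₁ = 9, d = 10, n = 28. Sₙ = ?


aₙ = 9 + (28-1)×10 = 279
Sₙ = n(a₁+aₙ)/2 = 28×(9+279)/2
= 28×288/2 = 4032

S_28 = 4032


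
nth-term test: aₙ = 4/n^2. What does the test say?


lim(n→∞) 4/n^2 = 0
lim aₙ = 0 → nth-term test is INCONCLUSIVE
(Need other tests; this is actually a convergent p-series with p=2 > 1)

Inconclusive (lim aₙ = 0; need another test)


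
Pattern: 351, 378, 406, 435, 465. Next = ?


Pattern: triangular numbers: n(n+1)/2
Terms: 351, 378, 406, 435, 465
Next term = 496

Next term = 496


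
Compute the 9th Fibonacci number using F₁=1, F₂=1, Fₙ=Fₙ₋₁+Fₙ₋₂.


Fibonacci sequence: 1, 1, 2, 3, 5, 8, 13, 21, 34
F(9) = 34

F(9) = 34


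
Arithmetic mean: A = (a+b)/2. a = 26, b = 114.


AM = (26 + 114)/2 = 140/2 = 70

AM = 70


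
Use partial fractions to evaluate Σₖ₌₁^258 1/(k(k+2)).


1/(k(k+2)) = (1/2)·(1/k - 1/(k+2)) (partial fractions)
Telescoping: Σ = (1/2)·(1 + 1/2 - 1/259 - 1/260) = 100491/134680

Sum = 100491/134680


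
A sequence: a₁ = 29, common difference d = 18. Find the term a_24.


aₙ = a₁ + (n-1)d
= 29 + (24-1)×18
= 29 + 414
= 443

a_24 = 443


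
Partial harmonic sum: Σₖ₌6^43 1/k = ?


Σₖ₌6^43 1/k = 1/6 + 1/7 + 1/8 + ... + 1/43
= 252819946339770257/122332313750680800
≈ 2.0667

Sum = 252819946339770257/122332313750680800 ≈ 2.0667


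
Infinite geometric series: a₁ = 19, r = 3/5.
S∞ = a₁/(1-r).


S∞ = a₁/(1-r) = 19/(1 - 3/5)
= 19/(2/5)
= 95/2

S∞ = 95/2


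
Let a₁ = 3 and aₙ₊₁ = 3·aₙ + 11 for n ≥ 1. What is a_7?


Computing step by step:
a_1 = 3
a_2 = 20
a_3 = 71
a_4 = 224
a_5 = 683
a_6 = 2060
a_7 = 6191


a_7 = 6191


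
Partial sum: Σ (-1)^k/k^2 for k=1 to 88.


S = -1 + 1/4 - 1/9 + 1/16 - 1/25 + 1/36 - 1/49 + 1/64 ± ...
= -0.8224
(Full series converges to -π²/12 ≈ -0.8225)

S_88 = -0.8224


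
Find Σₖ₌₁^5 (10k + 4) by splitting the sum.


Σ(10k+4) = 10·Σk + 4·n
= 10·15 + 4·5
= 150 + 20 = 170

Σ = 170


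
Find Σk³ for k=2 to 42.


Σₖ₌2^42 k³ = [42·43/2]² − [1·2/2]²
= 815409 − 1 = 815408

Σk³ = 815408


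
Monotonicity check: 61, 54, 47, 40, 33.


Differences: -7, -7, -7, -7
All differences < 0 → strictly DECREASING

Monotonically decreasing


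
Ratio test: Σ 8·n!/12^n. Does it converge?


aₙ = 8·n!/12^n
a_{n+1}/aₙ = (n+1)!/12^(n+1) × 12^n/n!  (constant 8 cancels)
= (n+1)/12
L = lim(n→∞) (n+1)/12 = ∞
L > 1 → series DIVERGES

Diverges (ratio test: L = ∞ > 1)


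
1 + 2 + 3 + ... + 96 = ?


n(n+1)/2 = 96×97/2 = 9312/2 = 4656

Σk = 4656


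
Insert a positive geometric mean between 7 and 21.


GM = √(7×21) = √147 = 12.1244

GM = 12.1244


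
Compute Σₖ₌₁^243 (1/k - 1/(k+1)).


Telescoping: adjacent terms cancel.
= 1/1 - 1/244
= 1 - 1/244 = 243/244

Sum = 243/244


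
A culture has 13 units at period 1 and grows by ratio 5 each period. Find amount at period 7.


aₙ = a₁·r^(n-1)
= 13×5^6
= 13×15625
= 203125

a_7 = 203125


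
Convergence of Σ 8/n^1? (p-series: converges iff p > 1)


p-series test: Σ c/n^p converges if p > 1, diverges if p ≤ 1 (constant c > 0 doesn't affect convergence).
p = 1
1 ≤ 1 → DIVERGES

Diverges (p = 1 ≤ 1)


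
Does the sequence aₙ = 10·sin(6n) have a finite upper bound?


For all n, -1 ≤ sin(6n) ≤ 1, so -10 ≤ 10·sin(6n) ≤ 10
Lower bound: -10, Upper bound: 10
The sequence IS bounded

Bounded (-10 ≤ aₙ ≤ 10)


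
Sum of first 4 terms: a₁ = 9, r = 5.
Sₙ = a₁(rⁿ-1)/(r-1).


Sₙ = 9×(5^4 - 1)/(5 - 1)
= 9×(625 - 1)/4
= 9×624/4
= 1404

S_4 = 1404


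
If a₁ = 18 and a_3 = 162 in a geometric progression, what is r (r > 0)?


r^(n-1) = aₙ/a₁
r^2 = 162/18 = 9
r = 9^(1/2)
= ±3; taking r > 0 gives r = 3

r = 3


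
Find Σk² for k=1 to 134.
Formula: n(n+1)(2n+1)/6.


n = 134
n(n+1)(2n+1)/6 = 134×135×269/6
= 4866210/6 = 811035

Σk² = 811035


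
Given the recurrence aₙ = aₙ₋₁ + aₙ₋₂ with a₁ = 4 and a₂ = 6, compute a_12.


Computing iteratively: 4, 6, 10, 16, 26, 42, 68, 110, 178, 288, 466, 754
a_12 = 754

a_12 = 754


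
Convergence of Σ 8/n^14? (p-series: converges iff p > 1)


p-series test: Σ c/n^p converges if p > 1, diverges if p ≤ 1 (constant c > 0 doesn't affect convergence).
p = 14
14 > 1 → CONVERGES

Converges (p = 14 > 1)


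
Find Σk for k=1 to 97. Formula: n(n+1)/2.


n(n+1)/2 = 97×98/2 = 9506/2 = 4753

Σk = 4753


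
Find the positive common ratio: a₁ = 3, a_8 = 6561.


r^(n-1) = aₙ/a₁
r^7 = 6561/3 = 2187
r = 2187^(1/7)
= 3

r = 3


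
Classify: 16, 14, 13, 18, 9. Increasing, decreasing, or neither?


Differences: -2, -1, 5, -9
Difference at position 3 is +5 (> 0) but position 1 is -2 (< 0) — sequence both rises and falls
→ NOT monotonic

Not monotonic


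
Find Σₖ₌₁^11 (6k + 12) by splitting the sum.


Σ(6k+12) = 6·Σk + 12·n
= 6·66 + 12·11
= 396 + 132 = 528

Σ = 528


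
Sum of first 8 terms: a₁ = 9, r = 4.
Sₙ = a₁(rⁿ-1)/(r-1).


Sₙ = 9×(4^8 - 1)/(4 - 1)
= 9×(65536 - 1)/3
= 9×65535/3
= 196605

S_8 = 196605


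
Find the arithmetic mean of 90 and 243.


AM = (90 + 243)/2 = 333/2 = 166.5

AM = 166.5


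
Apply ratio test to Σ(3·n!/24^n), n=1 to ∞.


aₙ = 3·n!/24^n
a_{n+1}/aₙ = (n+1)!/24^(n+1) × 24^n/n!  (constant 3 cancels)
= (n+1)/24
L = lim(n→∞) (n+1)/24 = ∞
L > 1 → series DIVERGES

Diverges (ratio test: L = ∞ > 1)


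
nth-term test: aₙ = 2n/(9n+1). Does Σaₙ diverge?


lim(n→∞) 2n/(9n+1) = 2/9 = 2/9  (divide numerator and denominator by n)
lim aₙ = 2/9 ≠ 0 → series DIVERGES

Diverges (lim aₙ = 2/9 ≠ 0)


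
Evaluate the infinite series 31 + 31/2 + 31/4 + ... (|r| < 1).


S∞ = a₁/(1-r) = 31/(1 - 1/2)
= 31/(1/2)
= 62

S∞ = 62


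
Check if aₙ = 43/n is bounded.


a₁ = 43, a₂ = 43/2, a₃ = 43/3, ...
0 < aₙ ≤ 43 for all n ≥ 1
Lower bound: 0, Upper bound: 43
The sequence IS bounded

Bounded (0 < aₙ ≤ 43)


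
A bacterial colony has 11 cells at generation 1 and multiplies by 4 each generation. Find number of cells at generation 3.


aₙ = a₁·r^(n-1)
= 11×4^2
= 11×16
= 176

a_3 = 176


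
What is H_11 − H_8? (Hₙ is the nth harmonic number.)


Σₖ₌9^11 1/k = 1/9 + 1/10 + 1/11
= 299/990
≈ 0.302

Sum = 299/990 ≈ 0.302


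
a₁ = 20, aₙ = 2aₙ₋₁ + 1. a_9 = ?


Computing step by step:
a_1 = 20
a_2 = 41
a_3 = 83
a_4 = 167
a_5 = 335
a_6 = 671
a_7 = 1343
a_8 = 2687
a_9 = 5375


a_9 = 5375


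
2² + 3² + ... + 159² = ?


Σₖ₌2^159 k² = Σₖ₌₁^159 k² − Σₖ₌₁^1 k²
= 159·160·319/6 − 1·2·3/6
= 1352560 − 1 = 1352559

Σk² = 1352559


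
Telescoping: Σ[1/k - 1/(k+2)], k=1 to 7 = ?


Telescoping with gap 2: two head and two tail terms survive.
= (1 + 1/2) - (1/8 + 1/9)
= 3/2 - 1/8 - 1/9 = 91/72

Sum = 91/72


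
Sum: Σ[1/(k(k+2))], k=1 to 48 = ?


1/(k(k+2)) = (1/2)·(1/k - 1/(k+2)) (partial fractions)
Telescoping: Σ = (1/2)·(1 + 1/2 - 1/49 - 1/50) = 894/1225

Sum = 894/1225


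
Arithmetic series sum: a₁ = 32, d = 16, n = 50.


aₙ = 32 + (50-1)×16 = 816
Sₙ = n(a₁+aₙ)/2 = 50×(32+816)/2
= 50×848/2 = 21200

S_50 = 21200


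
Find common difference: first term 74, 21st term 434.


d = (aₙ - a₁)/(n-1)
= (434 - 74)/(21-1)
= 360/20 = 18

d = 18


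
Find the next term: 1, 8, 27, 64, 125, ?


Pattern: perfect cubes: n³
Terms: 1, 8, 27, 64, 125
Next term = 216

Next term = 216


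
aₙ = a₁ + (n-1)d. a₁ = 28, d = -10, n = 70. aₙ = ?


aₙ = a₁ + (n-1)d
= 28 + (70-1)×-10
= 28 - 690
= -662

a_70 = -662


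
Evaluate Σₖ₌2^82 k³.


Σₖ₌2^82 k³ = [82·83/2]² − [1·2/2]²
= 11580409 − 1 = 11580408

Σk³ = 11580408


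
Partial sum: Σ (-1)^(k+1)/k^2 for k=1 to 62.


S = 1 - 1/4 + 1/9 - 1/16 + 1/25 - 1/36 + 1/49 - 1/64 ± ...
= 0.8223
(Full series converges to +π²/12 ≈ +0.8225)

S_62 = 0.8223


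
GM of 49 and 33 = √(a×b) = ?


GM = √(49×33) = √1617 = 40.2119

GM = 40.2119


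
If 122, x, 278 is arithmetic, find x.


AM = (122 + 278)/2 = 400/2 = 200

AM = 200


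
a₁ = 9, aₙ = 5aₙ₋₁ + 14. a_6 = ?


Computing step by step:
a_1 = 9
a_2 = 59
a_3 = 309
a_4 = 1559
a_5 = 7809
a_6 = 39059


a_6 = 39059


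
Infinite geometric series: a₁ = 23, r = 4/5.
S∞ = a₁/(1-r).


S∞ = a₁/(1-r) = 23/(1 - 4/5)
= 23/(1/5)
= 115

S∞ = 115


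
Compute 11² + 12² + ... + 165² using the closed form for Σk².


Σₖ₌11^165 k² = Σₖ₌₁^165 k² − Σₖ₌₁^10 k²
= 165·166·331/6 − 10·11·21/6
= 1511015 − 385 = 1510630

Σk² = 1510630


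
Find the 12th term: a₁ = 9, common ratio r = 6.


aₙ = a₁·r^(n-1)
= 9×6^11
= 9×362797056
= 3265173504

a_12 = 3265173504


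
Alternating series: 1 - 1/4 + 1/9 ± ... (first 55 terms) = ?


S = 1 - 1/4 + 1/9 - 1/16 + 1/25 - 1/36 + 1/49 - 1/64 ± ...
= 0.8226
(Full series converges to +π²/12 ≈ +0.8225)

S_55 = 0.8226


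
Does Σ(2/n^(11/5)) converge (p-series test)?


p-series test: Σ c/n^p converges if p > 1, diverges if p ≤ 1 (constant c > 0 doesn't affect convergence).
p = 11/5
11/5 > 1 → CONVERGES

Converges (p = 11/5 > 1)


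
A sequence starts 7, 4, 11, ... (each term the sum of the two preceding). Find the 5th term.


Computing iteratively: 7, 4, 11, 15, 26
a_5 = 26

a_5 = 26


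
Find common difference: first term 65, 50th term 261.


d = (aₙ - a₁)/(n-1)
= (261 - 65)/(50-1)
= 196/49 = 4

d = 4


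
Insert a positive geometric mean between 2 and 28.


GM = √(2×28) = √56 = 7.4833

GM = 7.4833


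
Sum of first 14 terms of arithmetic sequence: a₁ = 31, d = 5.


aₙ = 31 + (14-1)×5 = 96
Sₙ = n(a₁+aₙ)/2 = 14×(31+96)/2
= 14×127/2 = 889

S_14 = 889


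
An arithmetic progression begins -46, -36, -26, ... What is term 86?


aₙ = a₁ + (n-1)d
= -46 + (86-1)×10
= -46 + 850
= 804

a_86 = 804


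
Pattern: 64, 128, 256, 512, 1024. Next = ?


Pattern: powers of 2: 2ⁿ
Terms: 64, 128, 256, 512, 1024
Next term = 2048

Next term = 2048


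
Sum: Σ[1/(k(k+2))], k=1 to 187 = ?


1/(k(k+2)) = (1/2)·(1/k - 1/(k+2)) (partial fractions)
Telescoping: Σ = (1/2)·(1 + 1/2 - 1/188 - 1/189) = 52921/71064

Sum = 52921/71064


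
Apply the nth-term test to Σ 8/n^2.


lim(n→∞) 8/n^2 = 0
lim aₙ = 0 → nth-term test is INCONCLUSIVE
(Need other tests; this is actually a convergent p-series with p=2 > 1)

Inconclusive (lim aₙ = 0; need another test)


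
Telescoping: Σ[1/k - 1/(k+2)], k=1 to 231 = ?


Telescoping with gap 2: two head and two tail terms survive.
= (1 + 1/2) - (1/232 + 1/233)
= 3/2 - 1/232 - 1/233 = 80619/54056

Sum = 80619/54056


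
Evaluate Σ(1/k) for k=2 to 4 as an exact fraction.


Σₖ₌2^4 1/k = 1/2 + 1/3 + 1/4
= 13/12
≈ 1.0833

Sum = 13/12 ≈ 1.0833


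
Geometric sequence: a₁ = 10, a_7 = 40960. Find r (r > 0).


r^(n-1) = aₙ/a₁
r^6 = 40960/10 = 4096
r = 4096^(1/6)
= ±4; taking r > 0 gives r = 4

r = 4


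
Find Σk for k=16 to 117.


Σₖ₌16^117 k = Σₖ₌₁^117 k − Σₖ₌₁^15 k
= 117·118/2 − 15·16/2
= 6903 − 120 = 6783

Σk = 6783


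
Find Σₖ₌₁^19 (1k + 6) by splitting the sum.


Σ(1k+6) = 1·Σk + 6·n
= 1·190 + 6·19
= 190 + 114 = 304

Σ = 304


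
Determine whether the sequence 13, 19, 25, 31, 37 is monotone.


Differences: 6, 6, 6, 6
All differences > 0 → strictly INCREASING

Monotonically increasing


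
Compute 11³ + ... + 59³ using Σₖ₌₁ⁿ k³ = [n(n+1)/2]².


Σₖ₌11^59 k³ = [59·60/2]² − [10·11/2]²
= 3132900 − 3025 = 3129875

Σk³ = 3129875


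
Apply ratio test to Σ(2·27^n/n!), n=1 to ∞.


aₙ = 2·27^n/n!
a_{n+1}/aₙ = 27^(n+1)/(n+1)! × n!/27^n  (constant 2 cancels)
= 27/(n+1)
L = lim(n→∞) 27/(n+1) = 0
L < 1 → series CONVERGES

Converges (ratio test: L = 0 < 1)


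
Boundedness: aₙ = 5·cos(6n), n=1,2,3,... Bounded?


For all n, -1 ≤ cos(6n) ≤ 1, so -5 ≤ 5·cos(6n) ≤ 5
Lower bound: -5, Upper bound: 5
The sequence IS bounded

Bounded (-5 ≤ aₙ ≤ 5)


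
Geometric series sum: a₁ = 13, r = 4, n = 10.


Sₙ = 13×(4^10 - 1)/(4 - 1)
= 13×(1048576 - 1)/3
= 13×1048575/3
= 4543825

S_10 = 4543825


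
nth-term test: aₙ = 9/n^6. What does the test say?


lim(n→∞) 9/n^6 = 0
lim aₙ = 0 → nth-term test is INCONCLUSIVE
(Need other tests; this is actually a convergent p-series with p=6 > 1)

Inconclusive (lim aₙ = 0; need another test)


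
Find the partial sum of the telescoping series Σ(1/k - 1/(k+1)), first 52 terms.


Telescoping: adjacent terms cancel.
= 1/1 - 1/53
= 1 - 1/53 = 52/53

Sum = 52/53


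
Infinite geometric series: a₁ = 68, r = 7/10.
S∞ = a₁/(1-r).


S∞ = a₁/(1-r) = 68/(1 - 7/10)
= 68/(3/10)
= 680/3

S∞ = 680/3


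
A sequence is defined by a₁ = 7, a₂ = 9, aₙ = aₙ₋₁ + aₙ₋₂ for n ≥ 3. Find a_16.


Computing iteratively: 7, 9, 16, 25, 41, 66, 107, 173, 280, 453, 733, 1186, ...
a_16 = 8129

a_16 = 8129


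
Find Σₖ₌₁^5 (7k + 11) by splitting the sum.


Σ(7k+11) = 7·Σk + 11·n
= 7·15 + 11·5
= 105 + 55 = 160

Σ = 160


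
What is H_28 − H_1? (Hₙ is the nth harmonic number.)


Σₖ₌2^28 1/k = 1/2 + 1/3 + 1/4 + ... + 1/28
= 235091155703/80313433200
≈ 2.9272

Sum = 235091155703/80313433200 ≈ 2.9272


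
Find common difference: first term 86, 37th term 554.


d = (aₙ - a₁)/(n-1)
= (554 - 86)/(37-1)
= 468/36 = 13

d = 13


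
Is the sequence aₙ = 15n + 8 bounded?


aₙ = 15n + 8 → as n→∞, aₙ→∞
No finite upper bound exists
The sequence is UNBOUNDED

Unbounded (aₙ → ∞ as n → ∞)


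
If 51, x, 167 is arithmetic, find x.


AM = (51 + 167)/2 = 218/2 = 109

AM = 109


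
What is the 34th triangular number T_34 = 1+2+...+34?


n(n+1)/2 = 34×35/2 = 1190/2 = 595

Σk = 595


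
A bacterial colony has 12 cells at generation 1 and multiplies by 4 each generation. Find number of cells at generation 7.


aₙ = a₁·r^(n-1)
= 12×4^6
= 12×4096
= 49152

a_7 = 49152


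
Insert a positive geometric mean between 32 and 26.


GM = √(32×26) = √832 = 28.8444

GM = 28.8444


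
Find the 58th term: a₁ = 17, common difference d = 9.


aₙ = a₁ + (n-1)d
= 17 + (58-1)×9
= 17 + 513
= 530

a_58 = 530


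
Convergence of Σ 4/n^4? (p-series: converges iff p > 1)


p-series test: Σ c/n^p converges if p > 1, diverges if p ≤ 1 (constant c > 0 doesn't affect convergence).
p = 4
4 > 1 → CONVERGES

Converges (p = 4 > 1)


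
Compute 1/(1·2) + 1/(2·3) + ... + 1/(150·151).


1/(k(k+1)) = 1/k - 1/(k+1) (partial fractions)
Telescoping: Σ = 1 - 1/151 = 150/151

Sum = 150/151


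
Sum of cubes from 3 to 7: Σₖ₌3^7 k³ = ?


Σₖ₌3^7 k³ = [7·8/2]² − [2·3/2]²
= 784 − 9 = 775

Σk³ = 775


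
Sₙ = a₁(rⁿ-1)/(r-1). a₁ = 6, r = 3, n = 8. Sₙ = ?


Sₙ = 6×(3^8 - 1)/(3 - 1)
= 6×(6561 - 1)/2
= 6×6560/2
= 19680

S_8 = 19680


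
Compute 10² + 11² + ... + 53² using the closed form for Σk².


Σₖ₌10^53 k² = Σₖ₌₁^53 k² − Σₖ₌₁^9 k²
= 53·54·107/6 − 9·10·19/6
= 51039 − 285 = 50754

Σk² = 50754


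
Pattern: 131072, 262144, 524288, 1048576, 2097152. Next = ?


Pattern: powers of 2: 2ⁿ
Terms: 131072, 262144, 524288, 1048576, 2097152
Next term = 4194304

Next term = 4194304


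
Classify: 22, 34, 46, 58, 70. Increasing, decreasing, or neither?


Differences: 12, 12, 12, 12
All differences > 0 → strictly INCREASING

Monotonically increasing


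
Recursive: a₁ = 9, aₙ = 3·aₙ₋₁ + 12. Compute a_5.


Computing step by step:
a_1 = 9
a_2 = 39
a_3 = 129
a_4 = 399
a_5 = 1209


a_5 = 1209


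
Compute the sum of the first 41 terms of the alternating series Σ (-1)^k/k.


S = -1 + 1/2 - 1/3 + 1/4 - 1/5 + 1/6 - 1/7 + 1/8 ± ...
= -0.7052
(Full series converges to -ln(2) ≈ -0.6931)

S_41 = -0.7052


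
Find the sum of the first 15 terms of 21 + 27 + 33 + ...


aₙ = 21 + (15-1)×6 = 105
Sₙ = n(a₁+aₙ)/2 = 15×(21+105)/2
= 15×126/2 = 945

S_15 = 945


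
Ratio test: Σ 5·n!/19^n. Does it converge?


aₙ = 5·n!/19^n
a_{n+1}/aₙ = (n+1)!/19^(n+1) × 19^n/n!  (constant 5 cancels)
= (n+1)/19
L = lim(n→∞) (n+1)/19 = ∞
L > 1 → series DIVERGES

Diverges (ratio test: L = ∞ > 1)


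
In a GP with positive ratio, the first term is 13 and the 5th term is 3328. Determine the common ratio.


r^(n-1) = aₙ/a₁
r^4 = 3328/13 = 256
r = 256^(1/4)
= ±4; taking r > 0 gives r = 4

r = 4


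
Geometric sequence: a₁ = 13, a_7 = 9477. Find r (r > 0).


r^(n-1) = aₙ/a₁
r^6 = 9477/13 = 729
r = 729^(1/6)
= ±3; taking r > 0 gives r = 3

r = 3


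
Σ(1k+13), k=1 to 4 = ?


Σ(1k+13) = 1·Σk + 13·n
= 1·10 + 13·4
= 10 + 52 = 62

Σ = 62


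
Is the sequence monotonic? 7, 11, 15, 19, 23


Differences: 4, 4, 4, 4
All differences > 0 → strictly INCREASING

Monotonically increasing


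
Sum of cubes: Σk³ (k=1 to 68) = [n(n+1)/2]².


n(n+1)/2 = 68×69/2 = 2346
Σk³ = 2346² = 5503716

Σk³ = 5503716


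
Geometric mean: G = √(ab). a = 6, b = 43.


GM = √(6×43) = √258 = 16.0624

GM = 16.0624


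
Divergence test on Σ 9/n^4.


lim(n→∞) 9/n^4 = 0
lim aₙ = 0 → nth-term test is INCONCLUSIVE
(Need other tests; this is actually a convergent p-series with p=4 > 1)

Inconclusive (lim aₙ = 0; need another test)


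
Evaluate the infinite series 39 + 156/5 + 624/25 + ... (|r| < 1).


S∞ = a₁/(1-r) = 39/(1 - 4/5)
= 39/(1/5)
= 195

S∞ = 195


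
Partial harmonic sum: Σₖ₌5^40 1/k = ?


Σₖ₌5^40 1/k = 1/5 + 1/6 + 1/7 + ... + 1/40
= 1066259544628813/485721041551200
≈ 2.1952

Sum = 1066259544628813/485721041551200 ≈ 2.1952


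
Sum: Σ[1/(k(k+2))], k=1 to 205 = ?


1/(k(k+2)) = (1/2)·(1/k - 1/(k+2)) (partial fractions)
Telescoping: Σ = (1/2)·(1 + 1/2 - 1/206 - 1/207) = 31775/42642

Sum = 31775/42642


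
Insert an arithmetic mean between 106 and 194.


AM = (106 + 194)/2 = 300/2 = 150

AM = 150


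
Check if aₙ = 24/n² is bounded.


a₁ = 24, a₂ = 24/4, a₃ = 24/9, ...
0 < aₙ ≤ 24 for all n ≥ 1
The sequence IS bounded

Bounded (0 < aₙ ≤ 24)


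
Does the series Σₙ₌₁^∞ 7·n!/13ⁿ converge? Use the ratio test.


aₙ = 7·n!/13^n
a_{n+1}/aₙ = (n+1)!/13^(n+1) × 13^n/n!  (constant 7 cancels)
= (n+1)/13
L = lim(n→∞) (n+1)/13 = ∞
L > 1 → series DIVERGES

Diverges (ratio test: L = ∞ > 1)


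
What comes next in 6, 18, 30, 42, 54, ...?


Pattern: arithmetic (d=12)
Terms: 6, 18, 30, 42, 54
Next term = 66

Next term = 66


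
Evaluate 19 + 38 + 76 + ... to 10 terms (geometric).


Sₙ = 19×(2^10 - 1)/(2 - 1)
= 19×(1024 - 1)/1
= 19×1023/1
= 19437

S_10 = 19437


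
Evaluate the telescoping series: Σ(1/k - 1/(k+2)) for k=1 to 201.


Telescoping with gap 2: two head and two tail terms survive.
= (1 + 1/2) - (1/202 + 1/203)
= 3/2 - 1/202 - 1/203 = 30552/20503

Sum = 30552/20503


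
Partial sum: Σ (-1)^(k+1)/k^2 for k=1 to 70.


S = 1 - 1/4 + 1/9 - 1/16 + 1/25 - 1/36 + 1/49 - 1/64 ± ...
= 0.8224
(Full series converges to +π²/12 ≈ +0.8225)

S_70 = 0.8224


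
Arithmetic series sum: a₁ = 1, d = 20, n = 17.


aₙ = 1 + (17-1)×20 = 321
Sₙ = n(a₁+aₙ)/2 = 17×(1+321)/2
= 17×322/2 = 2737

S_17 = 2737


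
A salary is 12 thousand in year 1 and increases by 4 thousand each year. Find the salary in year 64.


aₙ = a₁ + (n-1)d
= 12 + (64-1)×4
= 12 + 252
= 264

a_64 = 264


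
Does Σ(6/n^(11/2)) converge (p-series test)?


p-series test: Σ c/n^p converges if p > 1, diverges if p ≤ 1 (constant c > 0 doesn't affect convergence).
p = 11/2
11/2 > 1 → CONVERGES

Converges (p = 11/2 > 1)


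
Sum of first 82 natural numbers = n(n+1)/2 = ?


n(n+1)/2 = 82×83/2 = 6806/2 = 3403

Σk = 3403


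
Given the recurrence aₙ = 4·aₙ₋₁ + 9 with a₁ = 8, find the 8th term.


Computing step by step:
a_1 = 8
a_2 = 41
a_3 = 173
a_4 = 701
a_5 = 2813
a_6 = 11261
a_7 = 45053
a_8 = 180221


a_8 = 180221


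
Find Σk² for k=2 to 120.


Σₖ₌2^120 k² = Σₖ₌₁^120 k² − Σₖ₌₁^1 k²
= 120·121·241/6 − 1·2·3/6
= 583220 − 1 = 583219

Σk² = 583219
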